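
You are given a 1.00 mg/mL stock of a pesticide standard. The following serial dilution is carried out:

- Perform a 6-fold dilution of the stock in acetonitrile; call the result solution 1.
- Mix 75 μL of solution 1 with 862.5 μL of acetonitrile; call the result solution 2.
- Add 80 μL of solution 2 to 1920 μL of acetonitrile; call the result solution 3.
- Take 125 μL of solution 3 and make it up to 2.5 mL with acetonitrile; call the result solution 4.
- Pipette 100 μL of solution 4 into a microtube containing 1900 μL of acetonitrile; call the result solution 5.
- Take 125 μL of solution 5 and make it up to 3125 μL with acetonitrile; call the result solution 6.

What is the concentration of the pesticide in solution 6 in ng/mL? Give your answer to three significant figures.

Step 1: 6-fold → factor 6
Step 2: 75 μL + 862.5 μL = 937.5 μL total → factor 937.5/75 = 12.5
Step 3: 80 μL + 1920 μL = 2000 μL total → factor 2000/80 = 25
Step 4: 125 μL brought to 2.5 mL → factor 2500/125 = 20
Step 5: 100 μL + 1900 μL = 2000 μL total → factor 2000/100 = 20
Step 6: 125 μL brought to 3125 μL → factor 3125/125 = 25
Overall dilution factor = 6 × 12.5 × 25 × 20 × 20 × 25 = 1.875 × 10^7
Final = 1.00 mg/mL / 1.875 × 10^7 = 5.333 × 10^-8 mg/mL = 0.0533 ng/mL

0.0533 ng/mL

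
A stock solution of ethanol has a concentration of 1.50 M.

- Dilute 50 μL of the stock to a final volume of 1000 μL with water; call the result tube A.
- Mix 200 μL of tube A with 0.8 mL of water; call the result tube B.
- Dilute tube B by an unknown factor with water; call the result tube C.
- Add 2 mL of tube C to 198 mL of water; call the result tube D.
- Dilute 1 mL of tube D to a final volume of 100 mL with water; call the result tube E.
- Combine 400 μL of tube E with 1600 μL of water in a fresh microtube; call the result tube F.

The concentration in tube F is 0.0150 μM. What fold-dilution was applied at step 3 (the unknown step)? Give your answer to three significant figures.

20.0-fold

Step 1: 50 μL brought to 1000 μL → factor 1000/50 = 20
Step 2: 200 μL + 0.8 mL = 1000 μL total → factor 1000/200 = 5
Step 3: unknown factor x
Step 4: 2 mL + 198 mL = 200 mL total → factor 200/2 = 100
Step 5: 1 mL brought to 100 mL → factor 100/1 = 100
Step 6: 400 μL + 1600 μL = 2000 μL total → factor 2000/400 = 5
Product of known-step factors = 5 × 10^6
Overall factor = 1.50 M / (0.0150 μM) = 1 × 10^8
x = 1 × 10^8 / 5 × 10^6 = 20.0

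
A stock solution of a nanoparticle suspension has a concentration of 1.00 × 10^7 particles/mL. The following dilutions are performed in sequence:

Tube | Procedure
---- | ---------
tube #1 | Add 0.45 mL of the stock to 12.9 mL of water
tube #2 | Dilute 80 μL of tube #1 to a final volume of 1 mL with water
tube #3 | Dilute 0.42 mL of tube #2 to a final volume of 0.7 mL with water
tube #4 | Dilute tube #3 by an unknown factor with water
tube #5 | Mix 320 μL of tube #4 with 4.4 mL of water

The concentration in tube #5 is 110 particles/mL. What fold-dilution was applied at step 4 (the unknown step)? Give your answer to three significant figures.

9.97-fold

Step 1: 0.45 mL + 12.9 mL = 13.35 mL total → factor 13.35/0.45 = 29.667
Step 2: 80 μL brought to 1 mL → factor 1000/80 = 12.5
Step 3: 0.42 mL brought to 0.7 mL → factor 0.7/0.42 = 1.6667
Step 4: unknown factor x
Step 5: 320 μL + 4.4 mL = 4720 μL total → factor 4720/320 = 14.75
Product of known-step factors = 9116.3
Overall factor = 1.00 × 10^7 particles/mL / (110 particles/mL) = 90909
x = 90909 / 9116.3 = 9.97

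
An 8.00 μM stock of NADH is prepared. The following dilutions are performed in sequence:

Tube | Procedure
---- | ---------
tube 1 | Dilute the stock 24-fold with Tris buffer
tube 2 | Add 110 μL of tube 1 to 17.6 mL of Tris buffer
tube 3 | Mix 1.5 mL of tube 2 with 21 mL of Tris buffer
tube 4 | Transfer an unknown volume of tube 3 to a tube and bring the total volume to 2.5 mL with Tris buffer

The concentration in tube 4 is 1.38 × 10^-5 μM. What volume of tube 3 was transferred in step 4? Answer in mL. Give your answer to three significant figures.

0.250 mL

Step 1: 24-fold → factor 24
Step 2: 110 μL + 17.6 mL = 17710 μL total → factor 17710/110 = 161
Step 3: 1.5 mL + 21 mL = 22.5 mL total → factor 22.5/1.5 = 15
Step 4: v brought to 2.5 mL → factor = 2.5 mL/v
Product of known-step factors = 57960
Overall factor = 8.00 μM / (1.38 × 10^-5 μM) = 5.7971 × 10^5
Step-4 factor = 5.7971 × 10^5 / 57960 = 10.002
v = 2.5 mL / 10.002 = 0.250 mL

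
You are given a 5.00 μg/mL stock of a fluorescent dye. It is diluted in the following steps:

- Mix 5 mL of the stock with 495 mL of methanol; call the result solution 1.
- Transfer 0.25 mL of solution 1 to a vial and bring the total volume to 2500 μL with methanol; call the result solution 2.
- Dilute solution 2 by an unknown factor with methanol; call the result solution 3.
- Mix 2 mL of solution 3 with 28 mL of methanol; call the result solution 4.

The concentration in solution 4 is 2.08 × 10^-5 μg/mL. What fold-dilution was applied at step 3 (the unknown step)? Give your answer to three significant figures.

16.0-fold

Step 1: 5 mL + 495 mL = 500 mL total → factor 500/5 = 100
Step 2: 0.25 mL brought to 2500 μL → factor 2.5/0.25 = 10
Step 3: unknown factor x
Step 4: 2 mL + 28 mL = 30 mL total → factor 30/2 = 15
Product of known-step factors = 15000
Overall factor = 5.00 μg/mL / (2.08 × 10^-5 μg/mL) = 2.4038 × 10^5
x = 2.4038 × 10^5 / 15000 = 16.0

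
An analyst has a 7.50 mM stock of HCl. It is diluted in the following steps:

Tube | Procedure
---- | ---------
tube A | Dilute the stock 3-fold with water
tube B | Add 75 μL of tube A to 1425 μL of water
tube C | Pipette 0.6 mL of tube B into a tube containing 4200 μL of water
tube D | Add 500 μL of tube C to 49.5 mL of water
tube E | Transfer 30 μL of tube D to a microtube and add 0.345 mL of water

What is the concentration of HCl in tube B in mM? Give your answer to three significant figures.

0.125 mM

Step 1: 3-fold → factor 3
Step 2: 75 μL + 1425 μL = 1500 μL total → factor 1500/75 = 20
Dilution factor through tube B = 3 × 20 = 60
[tube B] = 7.50 mM / 60 = 0.125 mM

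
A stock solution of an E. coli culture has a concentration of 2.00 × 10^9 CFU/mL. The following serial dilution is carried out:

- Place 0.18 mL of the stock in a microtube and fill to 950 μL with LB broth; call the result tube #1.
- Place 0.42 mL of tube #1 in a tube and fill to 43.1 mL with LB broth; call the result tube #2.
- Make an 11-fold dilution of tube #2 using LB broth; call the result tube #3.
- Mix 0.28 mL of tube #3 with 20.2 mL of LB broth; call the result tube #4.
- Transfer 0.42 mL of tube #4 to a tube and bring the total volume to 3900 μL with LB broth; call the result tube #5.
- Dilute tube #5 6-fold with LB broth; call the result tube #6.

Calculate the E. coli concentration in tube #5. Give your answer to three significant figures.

Step 1: 0.18 mL brought to 950 μL → factor 0.95/0.18 = 5.2778
Step 2: 0.42 mL brought to 43.1 mL → factor 43.1/0.42 = 102.62
Step 3: 11-fold → factor 11
Step 4: 0.28 mL + 20.2 mL = 20.48 mL total → factor 20.48/0.28 = 73.143
Step 5: 0.42 mL brought to 3900 μL → factor 3.9/0.42 = 9.2857
Dilution factor through tube #5 = 5.2778 × 102.62 × 11 × 73.143 × 9.2857 = 4.0463 × 10^6
[tube #5] = 2.00 × 10^9 CFU/mL / 4.0463 × 10^6 = 494 CFU/mL

494 CFU/mL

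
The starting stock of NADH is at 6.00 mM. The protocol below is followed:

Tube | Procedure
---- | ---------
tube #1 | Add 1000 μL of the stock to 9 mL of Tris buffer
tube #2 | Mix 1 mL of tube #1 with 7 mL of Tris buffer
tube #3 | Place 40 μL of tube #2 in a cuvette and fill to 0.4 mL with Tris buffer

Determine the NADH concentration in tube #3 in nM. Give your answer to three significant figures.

Step 1: 1000 μL + 9 mL = 10000 μL total → factor 10000/1000 = 10
Step 2: 1 mL + 7 mL = 8 mL total → factor 8/1 = 8
Step 3: 40 μL brought to 0.4 mL → factor 400/40 = 10
Overall dilution factor = 10 × 8 × 10 = 800
Final = 6.00 mM / 800 = 0.007500 mM = 7.50 × 10^3 nM

7.50 × 10^3 nM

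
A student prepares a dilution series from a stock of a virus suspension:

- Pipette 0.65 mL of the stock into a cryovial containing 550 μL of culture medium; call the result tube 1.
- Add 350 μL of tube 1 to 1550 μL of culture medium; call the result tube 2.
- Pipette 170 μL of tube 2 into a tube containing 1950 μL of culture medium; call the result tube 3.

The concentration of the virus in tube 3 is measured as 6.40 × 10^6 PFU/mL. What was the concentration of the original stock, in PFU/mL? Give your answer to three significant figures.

Step 1: 0.65 mL + 550 μL = 1.2 mL total → factor 1.2/0.65 = 1.8462
Step 2: 350 μL + 1550 μL = 1900 μL total → factor 1900/350 = 5.4286
Step 3: 170 μL + 1950 μL = 2120 μL total → factor 2120/170 = 12.471
Overall dilution factor = 1.8462 × 5.4286 × 12.471 = 124.98
Stock = 6.40 × 10^6 PFU/mL × 124.98 = 8.00 × 10^8 PFU/mL

8.00 × 10^8 PFU/mL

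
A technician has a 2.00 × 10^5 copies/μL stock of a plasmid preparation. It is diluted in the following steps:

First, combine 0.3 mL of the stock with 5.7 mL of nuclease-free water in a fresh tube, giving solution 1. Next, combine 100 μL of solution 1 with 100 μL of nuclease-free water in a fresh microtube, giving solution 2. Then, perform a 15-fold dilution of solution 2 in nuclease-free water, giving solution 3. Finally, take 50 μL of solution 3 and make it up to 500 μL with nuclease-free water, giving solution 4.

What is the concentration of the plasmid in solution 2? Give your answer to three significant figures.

Step 1: 0.3 mL + 5.7 mL = 6 mL total → factor 6/0.3 = 20
Step 2: 100 μL + 100 μL = 200 μL total → factor 200/100 = 2
Dilution factor through solution 2 = 20 × 2 = 40
[solution 2] = 2.00 × 10^5 copies/μL / 40 = 5.00 × 10^3 copies/μL

5.00 × 10^3 copies/μL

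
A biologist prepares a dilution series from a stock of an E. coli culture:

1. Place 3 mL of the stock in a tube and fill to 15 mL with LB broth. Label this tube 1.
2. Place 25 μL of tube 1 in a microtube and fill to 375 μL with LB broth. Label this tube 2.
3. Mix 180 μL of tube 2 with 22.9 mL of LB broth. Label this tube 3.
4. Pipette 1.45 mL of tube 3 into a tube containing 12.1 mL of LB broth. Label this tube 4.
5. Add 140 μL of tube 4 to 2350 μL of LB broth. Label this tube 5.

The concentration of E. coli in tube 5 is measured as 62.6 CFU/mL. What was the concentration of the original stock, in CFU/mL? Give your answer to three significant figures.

Step 1: 3 mL brought to 15 mL → factor 15/3 = 5
Step 2: 25 μL brought to 375 μL → factor 375/25 = 15
Step 3: 180 μL + 22.9 mL = 23080 μL total → factor 23080/180 = 128.22
Step 4: 1.45 mL + 12.1 mL = 13.55 mL total → factor 13.55/1.45 = 9.3448
Step 5: 140 μL + 2350 μL = 2490 μL total → factor 2490/140 = 17.786
Overall dilution factor = 5 × 15 × 128.22 × 9.3448 × 17.786 = 1.5983 × 10^6
Stock = 62.6 CFU/mL × 1.5983 × 10^6 = 1.00 × 10^8 CFU/mL

1.00 × 10^8 CFU/mL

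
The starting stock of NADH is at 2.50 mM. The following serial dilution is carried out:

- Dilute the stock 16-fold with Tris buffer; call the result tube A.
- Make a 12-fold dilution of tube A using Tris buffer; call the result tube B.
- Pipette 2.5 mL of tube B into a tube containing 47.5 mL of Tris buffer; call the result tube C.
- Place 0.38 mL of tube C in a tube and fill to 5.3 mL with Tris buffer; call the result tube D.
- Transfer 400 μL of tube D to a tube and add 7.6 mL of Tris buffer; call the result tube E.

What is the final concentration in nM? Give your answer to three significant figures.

Step 1: 16-fold → factor 16
Step 2: 12-fold → factor 12
Step 3: 2.5 mL + 47.5 mL = 50 mL total → factor 50/2.5 = 20
Step 4: 0.38 mL brought to 5.3 mL → factor 5.3/0.38 = 13.947
Step 5: 400 μL + 7.6 mL = 8000 μL total → factor 8000/400 = 20
Overall dilution factor = 16 × 12 × 20 × 13.947 × 20 = 1.0712 × 10^6
Final = 2.50 mM / 1.0712 × 10^6 = 2.334 × 10^-6 mM = 2.33 nM

2.33 nM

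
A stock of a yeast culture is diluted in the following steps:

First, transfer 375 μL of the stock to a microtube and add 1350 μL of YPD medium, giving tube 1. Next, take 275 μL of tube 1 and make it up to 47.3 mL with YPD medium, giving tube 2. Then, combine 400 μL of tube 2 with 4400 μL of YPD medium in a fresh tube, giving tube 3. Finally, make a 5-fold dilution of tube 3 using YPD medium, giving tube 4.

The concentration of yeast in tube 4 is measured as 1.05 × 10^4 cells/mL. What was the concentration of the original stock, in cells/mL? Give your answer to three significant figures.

Step 1: 375 μL + 1350 μL = 1725 μL total → factor 1725/375 = 4.6
Step 2: 275 μL brought to 47.3 mL → factor 47300/275 = 172
Step 3: 400 μL + 4400 μL = 4800 μL total → factor 4800/400 = 12
Step 4: 5-fold → factor 5
Overall dilution factor = 4.6 × 172 × 12 × 5 = 47472
Stock = 1.05 × 10^4 cells/mL × 47472 = 4.98 × 10^8 cells/mL

4.98 × 10^8 cells/mL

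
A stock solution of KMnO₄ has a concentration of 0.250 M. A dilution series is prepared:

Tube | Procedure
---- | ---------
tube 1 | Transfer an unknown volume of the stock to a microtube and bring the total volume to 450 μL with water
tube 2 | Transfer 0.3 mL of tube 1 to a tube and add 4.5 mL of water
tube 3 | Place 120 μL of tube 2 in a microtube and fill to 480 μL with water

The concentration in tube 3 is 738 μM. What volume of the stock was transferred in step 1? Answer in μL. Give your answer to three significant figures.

85.0 μL

Step 1: v brought to 450 μL → factor = 450 μL/v
Step 2: 0.3 mL + 4.5 mL = 4.8 mL total → factor 4.8/0.3 = 16
Step 3: 120 μL brought to 480 μL → factor 480/120 = 4
Product of known-step factors = 64
Overall factor = 0.250 M / (738 μM) = 338.75
Step-1 factor = 338.75 / 64 = 5.293
v = 450 μL / 5.293 = 85.0 μL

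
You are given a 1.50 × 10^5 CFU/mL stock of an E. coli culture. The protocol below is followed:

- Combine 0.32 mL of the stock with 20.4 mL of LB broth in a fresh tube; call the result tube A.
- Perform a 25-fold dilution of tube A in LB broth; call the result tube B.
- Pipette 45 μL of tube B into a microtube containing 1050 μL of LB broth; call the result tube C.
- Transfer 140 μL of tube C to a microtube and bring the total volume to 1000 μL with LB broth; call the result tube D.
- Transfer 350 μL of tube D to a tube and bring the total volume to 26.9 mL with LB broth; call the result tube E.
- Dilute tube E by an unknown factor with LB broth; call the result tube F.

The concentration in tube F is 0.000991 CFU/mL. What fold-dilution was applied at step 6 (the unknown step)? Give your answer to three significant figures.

Step 1: 0.32 mL + 20.4 mL = 20.72 mL total → factor 20.72/0.32 = 64.75
Step 2: 25-fold → factor 25
Step 3: 45 μL + 1050 μL = 1095 μL total → factor 1095/45 = 24.333
Step 4: 140 μL brought to 1000 μL → factor 1000/140 = 7.1429
Step 5: 350 μL brought to 26.9 mL → factor 26900/350 = 76.857
Step 6: unknown factor x
Product of known-step factors = 2.1624 × 10^7
Overall factor = 1.50 × 10^5 CFU/mL / (0.000991 CFU/mL) = 1.5136 × 10^8
x = 1.5136 × 10^8 / 2.1624 × 10^7 = 7.00

7.00-fold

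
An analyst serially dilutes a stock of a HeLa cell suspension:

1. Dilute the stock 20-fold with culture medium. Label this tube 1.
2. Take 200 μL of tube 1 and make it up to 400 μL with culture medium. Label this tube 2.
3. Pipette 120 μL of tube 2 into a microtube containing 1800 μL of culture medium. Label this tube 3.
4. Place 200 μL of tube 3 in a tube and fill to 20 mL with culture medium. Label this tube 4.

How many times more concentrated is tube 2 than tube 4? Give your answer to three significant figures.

Step 1: 20-fold → factor 20
Step 2: 200 μL brought to 400 μL → factor 400/200 = 2
Step 3: 120 μL + 1800 μL = 1920 μL total → factor 1920/120 = 16
Step 4: 200 μL brought to 20 mL → factor 20000/200 = 100
Dilution factor to tube 2 = 40; to tube 4 = 64000
[tube 2]/[tube 4] = (factor to tube 4)/(factor to tube 2) = 64000/40 = 1.60 × 10^3

1.60 × 10^3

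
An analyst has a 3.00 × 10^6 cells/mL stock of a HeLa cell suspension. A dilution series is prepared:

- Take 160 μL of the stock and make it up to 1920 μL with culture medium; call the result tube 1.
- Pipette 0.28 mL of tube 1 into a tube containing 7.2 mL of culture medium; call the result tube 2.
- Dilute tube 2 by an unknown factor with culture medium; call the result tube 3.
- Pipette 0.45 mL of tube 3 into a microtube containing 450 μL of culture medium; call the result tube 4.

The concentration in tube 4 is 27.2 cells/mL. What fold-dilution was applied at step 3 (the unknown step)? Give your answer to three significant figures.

Step 1: 160 μL brought to 1920 μL → factor 1920/160 = 12
Step 2: 0.28 mL + 7.2 mL = 7.48 mL total → factor 7.48/0.28 = 26.714
Step 3: unknown factor x
Step 4: 0.45 mL + 450 μL = 0.9 mL total → factor 0.9/0.45 = 2
Product of known-step factors = 641.14
Overall factor = 3.00 × 10^6 cells/mL / (27.2 cells/mL) = 1.1029 × 10^5
x = 1.1029 × 10^5 / 641.14 = 172

172-fold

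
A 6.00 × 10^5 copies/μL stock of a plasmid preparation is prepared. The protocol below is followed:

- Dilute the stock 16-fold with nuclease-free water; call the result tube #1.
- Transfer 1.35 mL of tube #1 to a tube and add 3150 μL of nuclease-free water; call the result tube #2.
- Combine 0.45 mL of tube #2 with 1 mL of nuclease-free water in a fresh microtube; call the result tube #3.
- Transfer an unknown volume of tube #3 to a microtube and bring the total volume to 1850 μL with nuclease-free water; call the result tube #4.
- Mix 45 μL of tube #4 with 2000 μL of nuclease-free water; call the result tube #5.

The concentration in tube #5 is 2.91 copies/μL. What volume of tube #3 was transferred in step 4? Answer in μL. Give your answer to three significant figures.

70.1 μL

Step 1: 16-fold → factor 16
Step 2: 1.35 mL + 3150 μL = 4.5 mL total → factor 4.5/1.35 = 3.3333
Step 3: 0.45 mL + 1 mL = 1.45 mL total → factor 1.45/0.45 = 3.2222
Step 4: v brought to 1850 μL → factor = 1850 μL/v
Step 5: 45 μL + 2000 μL = 2045 μL total → factor 2045/45 = 45.444
Product of known-step factors = 7809.7
Overall factor = 6.00 × 10^5 copies/μL / (2.91 copies/μL) = 2.0619 × 10^5
Step-4 factor = 2.0619 × 10^5 / 7809.7 = 26.401
v = 1850 μL / 26.401 = 70.1 μL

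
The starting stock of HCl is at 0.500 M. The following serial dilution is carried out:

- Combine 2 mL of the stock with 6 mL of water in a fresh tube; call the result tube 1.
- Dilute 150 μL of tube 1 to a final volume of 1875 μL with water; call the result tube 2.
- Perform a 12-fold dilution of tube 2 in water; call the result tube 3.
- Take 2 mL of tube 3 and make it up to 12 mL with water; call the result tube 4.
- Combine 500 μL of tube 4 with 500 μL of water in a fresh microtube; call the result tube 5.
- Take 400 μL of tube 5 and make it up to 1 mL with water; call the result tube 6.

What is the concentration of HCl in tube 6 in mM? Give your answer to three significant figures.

0.0278 mM

Step 1: 2 mL + 6 mL = 8 mL total → factor 8/2 = 4
Step 2: 150 μL brought to 1875 μL → factor 1875/150 = 12.5
Step 3: 12-fold → factor 12
Step 4: 2 mL brought to 12 mL → factor 12/2 = 6
Step 5: 500 μL + 500 μL = 1000 μL total → factor 1000/500 = 2
Step 6: 400 μL brought to 1 mL → factor 1000/400 = 2.5
Overall dilution factor = 4 × 12.5 × 12 × 6 × 2 × 2.5 = 18000
Final = 0.500 M / 18000 = 2.778 × 10^-5 M = 0.0278 mM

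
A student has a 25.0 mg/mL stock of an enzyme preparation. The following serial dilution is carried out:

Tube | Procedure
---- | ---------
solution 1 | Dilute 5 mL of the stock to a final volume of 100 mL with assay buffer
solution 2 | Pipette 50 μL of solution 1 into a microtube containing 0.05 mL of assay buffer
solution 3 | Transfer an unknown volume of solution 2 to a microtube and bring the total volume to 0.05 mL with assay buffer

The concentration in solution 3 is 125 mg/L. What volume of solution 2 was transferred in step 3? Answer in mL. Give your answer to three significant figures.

Step 1: 5 mL brought to 100 mL → factor 100/5 = 20
Step 2: 50 μL + 0.05 mL = 100 μL total → factor 100/50 = 2
Step 3: v brought to 0.05 mL → factor = 0.05 mL/v
Product of known-step factors = 40
Overall factor = 25.0 mg/mL / (125 mg/L) = 200
Step-3 factor = 200 / 40 = 5
v = 0.05 mL / 5 = 0.0100 mL

0.0100 mL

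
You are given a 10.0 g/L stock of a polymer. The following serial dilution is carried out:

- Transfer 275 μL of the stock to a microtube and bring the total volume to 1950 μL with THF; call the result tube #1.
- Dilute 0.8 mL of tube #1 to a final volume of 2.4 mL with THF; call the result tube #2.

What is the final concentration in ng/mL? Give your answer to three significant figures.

Step 1: 275 μL brought to 1950 μL → factor 1950/275 = 7.0909
Step 2: 0.8 mL brought to 2.4 mL → factor 2.4/0.8 = 3
Overall dilution factor = 7.0909 × 3 = 21.273
Final = 10.0 g/L / 21.273 = 0.4701 g/L = 4.70 × 10^5 ng/mL

4.70 × 10^5 ng/mL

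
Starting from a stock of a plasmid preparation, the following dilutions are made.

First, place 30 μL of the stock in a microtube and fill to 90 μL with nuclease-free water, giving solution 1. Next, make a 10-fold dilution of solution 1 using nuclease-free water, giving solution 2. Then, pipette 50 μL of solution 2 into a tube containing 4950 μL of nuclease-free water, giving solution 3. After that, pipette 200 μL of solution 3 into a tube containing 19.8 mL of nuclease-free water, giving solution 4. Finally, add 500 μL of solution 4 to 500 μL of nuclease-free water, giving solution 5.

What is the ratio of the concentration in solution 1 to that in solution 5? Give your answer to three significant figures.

2.00 × 10^5

Step 1: 30 μL brought to 90 μL → factor 90/30 = 3
Step 2: 10-fold → factor 10
Step 3: 50 μL + 4950 μL = 5000 μL total → factor 5000/50 = 100
Step 4: 200 μL + 19.8 mL = 20000 μL total → factor 20000/200 = 100
Step 5: 500 μL + 500 μL = 1000 μL total → factor 1000/500 = 2
Dilution factor to solution 1 = 3; to solution 5 = 6 × 10^5
[solution 1]/[solution 5] = (factor to solution 5)/(factor to solution 1) = 6 × 10^5/3 = 2.00 × 10^5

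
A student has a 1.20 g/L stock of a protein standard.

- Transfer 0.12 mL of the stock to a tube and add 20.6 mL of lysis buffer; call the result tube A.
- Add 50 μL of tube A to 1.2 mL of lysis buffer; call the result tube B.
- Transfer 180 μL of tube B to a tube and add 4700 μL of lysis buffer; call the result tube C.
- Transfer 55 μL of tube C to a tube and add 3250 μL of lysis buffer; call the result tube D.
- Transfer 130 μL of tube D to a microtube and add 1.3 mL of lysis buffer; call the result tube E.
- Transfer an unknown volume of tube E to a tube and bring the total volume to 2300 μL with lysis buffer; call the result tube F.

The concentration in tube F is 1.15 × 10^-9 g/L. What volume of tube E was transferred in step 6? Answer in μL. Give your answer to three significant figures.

Step 1: 0.12 mL + 20.6 mL = 20.72 mL total → factor 20.72/0.12 = 172.67
Step 2: 50 μL + 1.2 mL = 1250 μL total → factor 1250/50 = 25
Step 3: 180 μL + 4700 μL = 4880 μL total → factor 4880/180 = 27.111
Step 4: 55 μL + 3250 μL = 3305 μL total → factor 3305/55 = 60.091
Step 5: 130 μL + 1.3 mL = 1430 μL total → factor 1430/130 = 11
Step 6: v brought to 2300 μL → factor = 2300 μL/v
Product of known-step factors = 7.7357 × 10^7
Overall factor = 1.20 g/L / (1.15 × 10^-9 g/L) = 1.0435 × 10^9
Step-6 factor = 1.0435 × 10^9 / 7.7357 × 10^7 = 13.489
v = 2300 μL / 13.489 = 171 μL

171 μL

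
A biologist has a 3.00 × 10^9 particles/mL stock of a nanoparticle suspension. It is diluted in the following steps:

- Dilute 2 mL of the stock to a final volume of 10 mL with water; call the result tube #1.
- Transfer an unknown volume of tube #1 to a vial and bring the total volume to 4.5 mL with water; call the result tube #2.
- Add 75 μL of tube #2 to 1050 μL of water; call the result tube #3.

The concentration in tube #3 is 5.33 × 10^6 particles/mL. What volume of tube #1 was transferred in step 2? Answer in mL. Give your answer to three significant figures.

Step 1: 2 mL brought to 10 mL → factor 10/2 = 5
Step 2: v brought to 4.5 mL → factor = 4.5 mL/v
Step 3: 75 μL + 1050 μL = 1125 μL total → factor 1125/75 = 15
Product of known-step factors = 75
Overall factor = 3.00 × 10^9 particles/mL / (5.33 × 10^6 particles/mL) = 562.85
Step-2 factor = 562.85 / 75 = 7.5047
v = 4.5 mL / 7.5047 = 0.600 mL

0.600 mL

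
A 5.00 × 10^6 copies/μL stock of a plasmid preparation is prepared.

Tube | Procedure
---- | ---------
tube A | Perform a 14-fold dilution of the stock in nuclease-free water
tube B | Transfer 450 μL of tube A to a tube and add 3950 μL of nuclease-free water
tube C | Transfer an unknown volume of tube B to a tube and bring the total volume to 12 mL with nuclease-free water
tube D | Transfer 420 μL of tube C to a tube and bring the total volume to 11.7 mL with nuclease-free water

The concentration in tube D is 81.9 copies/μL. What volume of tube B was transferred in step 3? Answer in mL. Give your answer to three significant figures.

0.750 mL

Step 1: 14-fold → factor 14
Step 2: 450 μL + 3950 μL = 4400 μL total → factor 4400/450 = 9.7778
Step 3: v brought to 12 mL → factor = 12 mL/v
Step 4: 420 μL brought to 11.7 mL → factor 11700/420 = 27.857
Product of known-step factors = 3813.3
Overall factor = 5.00 × 10^6 copies/μL / (81.9 copies/μL) = 61050
Step-3 factor = 61050 / 3813.3 = 16.01
v = 12 mL / 16.01 = 0.750 mL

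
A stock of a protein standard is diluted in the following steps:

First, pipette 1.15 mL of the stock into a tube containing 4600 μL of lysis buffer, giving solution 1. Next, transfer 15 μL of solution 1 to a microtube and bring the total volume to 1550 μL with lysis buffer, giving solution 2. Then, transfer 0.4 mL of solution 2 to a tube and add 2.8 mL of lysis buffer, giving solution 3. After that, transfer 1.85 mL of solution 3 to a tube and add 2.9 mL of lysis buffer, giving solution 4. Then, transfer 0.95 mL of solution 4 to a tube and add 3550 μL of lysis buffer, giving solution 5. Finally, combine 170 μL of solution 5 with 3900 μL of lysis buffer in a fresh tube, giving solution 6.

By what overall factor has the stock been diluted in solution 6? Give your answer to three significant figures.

Step 1: 1.15 mL + 4600 μL = 5.75 mL total → factor 5.75/1.15 = 5
Step 2: 15 μL brought to 1550 μL → factor 1550/15 = 103.33
Step 3: 0.4 mL + 2.8 mL = 3.2 mL total → factor 3.2/0.4 = 8
Step 4: 1.85 mL + 2.9 mL = 4.75 mL total → factor 4.75/1.85 = 2.5676
Step 5: 0.95 mL + 3550 μL = 4.5 mL total → factor 4.5/0.95 = 4.7368
Step 6: 170 μL + 3900 μL = 4070 μL total → factor 4070/170 = 23.941
Overall dilution factor = 5 × 103.33 × 8 × 2.5676 × 4.7368 × 23.941 = 1.2035 × 10^6

1.20 × 10^6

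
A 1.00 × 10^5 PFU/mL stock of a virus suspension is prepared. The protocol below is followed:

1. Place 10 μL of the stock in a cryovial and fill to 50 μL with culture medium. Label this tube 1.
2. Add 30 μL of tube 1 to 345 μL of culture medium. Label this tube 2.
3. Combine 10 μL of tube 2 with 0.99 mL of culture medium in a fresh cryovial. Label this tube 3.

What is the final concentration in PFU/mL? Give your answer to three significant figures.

Step 1: 10 μL brought to 50 μL → factor 50/10 = 5
Step 2: 30 μL + 345 μL = 375 μL total → factor 375/30 = 12.5
Step 3: 10 μL + 0.99 mL = 1000 μL total → factor 1000/10 = 100
Overall dilution factor = 5 × 12.5 × 100 = 6250
Final = 1.00 × 10^5 PFU/mL / 6250 = 16.0 PFU/mL

16.0 PFU/mL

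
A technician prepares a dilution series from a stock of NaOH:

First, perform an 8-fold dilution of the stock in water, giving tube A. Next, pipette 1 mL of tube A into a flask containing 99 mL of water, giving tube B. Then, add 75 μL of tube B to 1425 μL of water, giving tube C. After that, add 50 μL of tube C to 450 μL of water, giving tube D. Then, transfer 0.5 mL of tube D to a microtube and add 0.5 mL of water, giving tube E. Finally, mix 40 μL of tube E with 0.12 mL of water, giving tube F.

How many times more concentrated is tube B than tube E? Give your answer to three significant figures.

400

Step 1: 8-fold → factor 8
Step 2: 1 mL + 99 mL = 100 mL total → factor 100/1 = 100
Step 3: 75 μL + 1425 μL = 1500 μL total → factor 1500/75 = 20
Step 4: 50 μL + 450 μL = 500 μL total → factor 500/50 = 10
Step 5: 0.5 mL + 0.5 mL = 1 mL total → factor 1/0.5 = 2
Dilution factor to tube B = 800; to tube E = 3.2 × 10^5
[tube B]/[tube E] = (factor to tube E)/(factor to tube B) = 3.2 × 10^5/800 = 400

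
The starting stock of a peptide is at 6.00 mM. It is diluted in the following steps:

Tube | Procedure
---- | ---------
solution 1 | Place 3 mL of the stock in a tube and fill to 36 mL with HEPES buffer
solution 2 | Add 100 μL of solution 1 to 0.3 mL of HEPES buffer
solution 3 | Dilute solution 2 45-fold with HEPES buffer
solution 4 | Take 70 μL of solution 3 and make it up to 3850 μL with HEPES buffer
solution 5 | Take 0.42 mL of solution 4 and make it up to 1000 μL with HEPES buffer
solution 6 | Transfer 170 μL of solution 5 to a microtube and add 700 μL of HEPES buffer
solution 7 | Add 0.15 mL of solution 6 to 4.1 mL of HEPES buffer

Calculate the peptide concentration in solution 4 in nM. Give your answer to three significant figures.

Step 1: 3 mL brought to 36 mL → factor 36/3 = 12
Step 2: 100 μL + 0.3 mL = 400 μL total → factor 400/100 = 4
Step 3: 45-fold → factor 45
Step 4: 70 μL brought to 3850 μL → factor 3850/70 = 55
Dilution factor through solution 4 = 12 × 4 × 45 × 55 = 1.188 × 10^5
[solution 4] = 6.00 mM / 1.188 × 10^5 = 5.051 × 10^-5 mM = 50.5 nM

50.5 nM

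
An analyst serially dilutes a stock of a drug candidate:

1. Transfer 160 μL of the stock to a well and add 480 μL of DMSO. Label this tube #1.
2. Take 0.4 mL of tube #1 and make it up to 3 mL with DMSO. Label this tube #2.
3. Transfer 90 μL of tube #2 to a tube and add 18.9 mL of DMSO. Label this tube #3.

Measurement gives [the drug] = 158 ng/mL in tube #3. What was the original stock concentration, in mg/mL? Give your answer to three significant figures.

1.00 mg/mL

Step 1: 160 μL + 480 μL = 640 μL total → factor 640/160 = 4
Step 2: 0.4 mL brought to 3 mL → factor 3/0.4 = 7.5
Step 3: 90 μL + 18.9 mL = 18990 μL total → factor 18990/90 = 211
Overall dilution factor = 4 × 7.5 × 211 = 6330
Stock = 158 ng/mL × 6330 = 1.000 × 10^6 ng/mL = 1.00 mg/mL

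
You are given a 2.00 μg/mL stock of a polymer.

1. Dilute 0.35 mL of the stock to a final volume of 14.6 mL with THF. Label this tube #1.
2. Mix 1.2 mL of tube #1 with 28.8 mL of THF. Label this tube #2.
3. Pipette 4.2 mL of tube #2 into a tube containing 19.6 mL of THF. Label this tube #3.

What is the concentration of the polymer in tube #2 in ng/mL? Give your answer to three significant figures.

1.92 ng/mL

Step 1: 0.35 mL brought to 14.6 mL → factor 14.6/0.35 = 41.714
Step 2: 1.2 mL + 28.8 mL = 30 mL total → factor 30/1.2 = 25
Dilution factor through tube #2 = 41.714 × 25 = 1042.9
[tube #2] = 2.00 μg/mL / 1042.9 = 0.001918 μg/mL = 1.92 ng/mL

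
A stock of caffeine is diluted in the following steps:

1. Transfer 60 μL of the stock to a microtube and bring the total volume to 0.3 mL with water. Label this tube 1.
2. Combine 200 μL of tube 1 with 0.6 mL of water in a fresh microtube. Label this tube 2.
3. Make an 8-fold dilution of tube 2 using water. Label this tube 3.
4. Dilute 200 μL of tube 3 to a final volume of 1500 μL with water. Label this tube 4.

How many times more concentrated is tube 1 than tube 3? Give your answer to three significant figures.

32.0

Step 1: 60 μL brought to 0.3 mL → factor 300/60 = 5
Step 2: 200 μL + 0.6 mL = 800 μL total → factor 800/200 = 4
Step 3: 8-fold → factor 8
Dilution factor to tube 1 = 5; to tube 3 = 160
[tube 1]/[tube 3] = (factor to tube 3)/(factor to tube 1) = 160/5 = 32.0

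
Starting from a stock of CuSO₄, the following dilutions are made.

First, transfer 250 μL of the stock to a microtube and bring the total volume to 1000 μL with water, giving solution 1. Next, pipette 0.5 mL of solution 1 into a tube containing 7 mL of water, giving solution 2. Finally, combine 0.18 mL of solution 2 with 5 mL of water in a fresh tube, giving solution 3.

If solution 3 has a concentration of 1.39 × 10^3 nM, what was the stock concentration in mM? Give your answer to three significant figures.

Step 1: 250 μL brought to 1000 μL → factor 1000/250 = 4
Step 2: 0.5 mL + 7 mL = 7.5 mL total → factor 7.5/0.5 = 15
Step 3: 0.18 mL + 5 mL = 5.18 mL total → factor 5.18/0.18 = 28.778
Overall dilution factor = 4 × 15 × 28.778 = 1726.7
Stock = 1.39 × 10^3 nM × 1726.7 = 2.400 × 10^6 nM = 2.40 mM

2.40 mM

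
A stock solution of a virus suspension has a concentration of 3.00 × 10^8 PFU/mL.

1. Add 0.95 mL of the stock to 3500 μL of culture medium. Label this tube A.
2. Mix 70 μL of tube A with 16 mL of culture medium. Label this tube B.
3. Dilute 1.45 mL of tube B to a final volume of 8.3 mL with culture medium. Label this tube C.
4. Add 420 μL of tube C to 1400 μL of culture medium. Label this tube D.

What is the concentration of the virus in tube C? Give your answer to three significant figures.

Step 1: 0.95 mL + 3500 μL = 4.45 mL total → factor 4.45/0.95 = 4.6842
Step 2: 70 μL + 16 mL = 16070 μL total → factor 16070/70 = 229.57
Step 3: 1.45 mL brought to 8.3 mL → factor 8.3/1.45 = 5.7241
Dilution factor through tube C = 4.6842 × 229.57 × 5.7241 = 6155.5
[tube C] = 3.00 × 10^8 PFU/mL / 6155.5 = 4.87 × 10^4 PFU/mL

4.87 × 10^4 PFU/mL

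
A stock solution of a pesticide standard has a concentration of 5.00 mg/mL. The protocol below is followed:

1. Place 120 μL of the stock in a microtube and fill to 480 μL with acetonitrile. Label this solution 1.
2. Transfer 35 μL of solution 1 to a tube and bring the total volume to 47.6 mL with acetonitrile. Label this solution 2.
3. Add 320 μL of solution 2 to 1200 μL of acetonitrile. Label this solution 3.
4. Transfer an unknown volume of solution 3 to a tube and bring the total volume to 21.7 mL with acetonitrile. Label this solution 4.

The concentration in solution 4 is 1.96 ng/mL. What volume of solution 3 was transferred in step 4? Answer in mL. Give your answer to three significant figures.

0.220 mL

Step 1: 120 μL brought to 480 μL → factor 480/120 = 4
Step 2: 35 μL brought to 47.6 mL → factor 47600/35 = 1360
Step 3: 320 μL + 1200 μL = 1520 μL total → factor 1520/320 = 4.75
Step 4: v brought to 21.7 mL → factor = 21.7 mL/v
Product of known-step factors = 25840
Overall factor = 5.00 mg/mL / (1.96 ng/mL) = 2.551 × 10^6
Step-4 factor = 2.551 × 10^6 / 25840 = 98.724
v = 21.7 mL / 98.724 = 0.220 mL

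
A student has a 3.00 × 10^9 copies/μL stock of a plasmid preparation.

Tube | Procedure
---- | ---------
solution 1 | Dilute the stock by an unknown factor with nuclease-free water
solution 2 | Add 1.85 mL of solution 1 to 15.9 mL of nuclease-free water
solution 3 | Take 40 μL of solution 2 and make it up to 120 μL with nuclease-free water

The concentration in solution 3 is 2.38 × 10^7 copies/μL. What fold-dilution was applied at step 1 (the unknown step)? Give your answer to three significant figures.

4.38-fold

Step 1: unknown factor x
Step 2: 1.85 mL + 15.9 mL = 17.75 mL total → factor 17.75/1.85 = 9.5946
Step 3: 40 μL brought to 120 μL → factor 120/40 = 3
Product of known-step factors = 28.784
Overall factor = 3.00 × 10^9 copies/μL / (2.38 × 10^7 copies/μL) = 126.05
x = 126.05 / 28.784 = 4.38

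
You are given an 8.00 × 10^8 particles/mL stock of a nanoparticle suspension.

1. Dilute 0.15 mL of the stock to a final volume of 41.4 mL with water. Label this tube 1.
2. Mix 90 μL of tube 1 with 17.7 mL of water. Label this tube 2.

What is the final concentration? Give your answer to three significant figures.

1.47 × 10^4 particles/mL

Step 1: 0.15 mL brought to 41.4 mL → factor 41.4/0.15 = 276
Step 2: 90 μL + 17.7 mL = 17790 μL total → factor 17790/90 = 197.67
Overall dilution factor = 276 × 197.67 = 54556
Final = 8.00 × 10^8 particles/mL / 54556 = 1.47 × 10^4 particles/mL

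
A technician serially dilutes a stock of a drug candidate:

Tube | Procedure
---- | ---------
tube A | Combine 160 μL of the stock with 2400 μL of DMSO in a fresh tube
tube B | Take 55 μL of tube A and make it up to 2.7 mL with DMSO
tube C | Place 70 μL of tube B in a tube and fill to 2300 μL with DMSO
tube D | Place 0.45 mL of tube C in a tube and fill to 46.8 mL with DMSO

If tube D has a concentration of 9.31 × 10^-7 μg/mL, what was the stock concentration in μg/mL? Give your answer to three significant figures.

2.50 μg/mL

Step 1: 160 μL + 2400 μL = 2560 μL total → factor 2560/160 = 16
Step 2: 55 μL brought to 2.7 mL → factor 2700/55 = 49.091
Step 3: 70 μL brought to 2300 μL → factor 2300/70 = 32.857
Step 4: 0.45 mL brought to 46.8 mL → factor 46.8/0.45 = 104
Overall dilution factor = 16 × 49.091 × 32.857 × 104 = 2.684 × 10^6
Stock = 9.31 × 10^-7 μg/mL × 2.684 × 10^6 = 2.50 μg/mL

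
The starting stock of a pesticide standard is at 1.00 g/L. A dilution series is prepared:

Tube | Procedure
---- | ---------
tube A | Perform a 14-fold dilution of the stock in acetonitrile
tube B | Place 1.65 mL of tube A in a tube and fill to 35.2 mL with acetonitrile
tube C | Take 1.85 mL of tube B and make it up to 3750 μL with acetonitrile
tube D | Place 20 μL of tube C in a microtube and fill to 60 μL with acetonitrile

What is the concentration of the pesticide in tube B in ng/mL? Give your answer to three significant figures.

Step 1: 14-fold → factor 14
Step 2: 1.65 mL brought to 35.2 mL → factor 35.2/1.65 = 21.333
Dilution factor through tube B = 14 × 21.333 = 298.67
[tube B] = 1.00 g/L / 298.67 = 0.003348 g/L = 3.35 × 10^3 ng/mL

3.35 × 10^3 ng/mL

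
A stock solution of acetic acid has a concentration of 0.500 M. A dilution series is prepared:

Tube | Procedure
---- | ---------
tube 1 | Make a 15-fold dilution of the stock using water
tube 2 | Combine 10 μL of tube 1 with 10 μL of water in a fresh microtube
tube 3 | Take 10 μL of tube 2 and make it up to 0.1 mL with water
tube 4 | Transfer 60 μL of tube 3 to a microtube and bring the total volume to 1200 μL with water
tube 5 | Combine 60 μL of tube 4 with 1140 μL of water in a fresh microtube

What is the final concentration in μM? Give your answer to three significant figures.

Step 1: 15-fold → factor 15
Step 2: 10 μL + 10 μL = 20 μL total → factor 20/10 = 2
Step 3: 10 μL brought to 0.1 mL → factor 100/10 = 10
Step 4: 60 μL brought to 1200 μL → factor 1200/60 = 20
Step 5: 60 μL + 1140 μL = 1200 μL total → factor 1200/60 = 20
Overall dilution factor = 15 × 2 × 10 × 20 × 20 = 1.2 × 10^5
Final = 0.500 M / 1.2 × 10^5 = 4.167 × 10^-6 M = 4.17 μM

4.17 μM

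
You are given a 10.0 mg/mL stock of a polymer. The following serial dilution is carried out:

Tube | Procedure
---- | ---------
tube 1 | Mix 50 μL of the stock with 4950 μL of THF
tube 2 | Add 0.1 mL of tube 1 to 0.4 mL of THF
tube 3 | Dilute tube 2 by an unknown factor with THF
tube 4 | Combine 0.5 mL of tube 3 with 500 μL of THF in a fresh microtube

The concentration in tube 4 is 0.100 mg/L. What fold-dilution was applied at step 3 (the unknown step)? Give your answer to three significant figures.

100-fold

Step 1: 50 μL + 4950 μL = 5000 μL total → factor 5000/50 = 100
Step 2: 0.1 mL + 0.4 mL = 0.5 mL total → factor 0.5/0.1 = 5
Step 3: unknown factor x
Step 4: 0.5 mL + 500 μL = 1 mL total → factor 1/0.5 = 2
Product of known-step factors = 1000
Overall factor = 10.0 mg/mL / (0.100 mg/L) = 1 × 10^5
x = 1 × 10^5 / 1000 = 100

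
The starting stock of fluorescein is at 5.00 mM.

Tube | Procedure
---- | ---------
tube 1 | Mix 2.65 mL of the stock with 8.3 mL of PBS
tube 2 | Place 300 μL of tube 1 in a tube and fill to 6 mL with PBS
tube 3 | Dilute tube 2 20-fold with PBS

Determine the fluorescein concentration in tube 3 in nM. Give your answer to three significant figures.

Step 1: 2.65 mL + 8.3 mL = 10.95 mL total → factor 10.95/2.65 = 4.1321
Step 2: 300 μL brought to 6 mL → factor 6000/300 = 20
Step 3: 20-fold → factor 20
Overall dilution factor = 4.1321 × 20 × 20 = 1652.8
Final = 5.00 mM / 1652.8 = 0.003025 mM = 3.03 × 10^3 nM

3.03 × 10^3 nM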